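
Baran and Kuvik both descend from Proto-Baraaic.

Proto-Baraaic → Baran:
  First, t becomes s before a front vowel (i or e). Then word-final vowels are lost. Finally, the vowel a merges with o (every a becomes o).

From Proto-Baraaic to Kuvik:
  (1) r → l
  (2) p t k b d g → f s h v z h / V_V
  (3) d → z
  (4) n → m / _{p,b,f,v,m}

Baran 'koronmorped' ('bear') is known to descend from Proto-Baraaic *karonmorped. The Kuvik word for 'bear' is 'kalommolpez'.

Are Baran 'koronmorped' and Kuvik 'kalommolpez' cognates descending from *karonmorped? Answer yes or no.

yes

Derive the expected Kuvik reflex of *karonmorped:
Kuvik: *karonmorped
  karonmorped → kalonmolped   [unconditioned shift]
  kalonmolped (rule 2 does not apply)
  kalonmolped → kalonmolpez   [unconditioned shift]
  kalonmolpez → kalommolpez   [nasal place assimilation]
  giving Kuvik kalommolpez.
Kuvik 'kalommolpez' matches the regular reflex exactly, so the pair is cognate.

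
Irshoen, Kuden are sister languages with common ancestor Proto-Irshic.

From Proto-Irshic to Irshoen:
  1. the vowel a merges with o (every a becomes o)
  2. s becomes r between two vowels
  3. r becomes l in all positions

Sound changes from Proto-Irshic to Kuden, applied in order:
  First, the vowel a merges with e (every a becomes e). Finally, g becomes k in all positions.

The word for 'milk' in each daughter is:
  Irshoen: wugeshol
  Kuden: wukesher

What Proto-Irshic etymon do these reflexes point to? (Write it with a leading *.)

*wugeshar

Position 8: Irshoen has l, Kuden has r. Kuden preserves r here (none of its changes turn any other segment into r), so the proto-segment is *r.
Position 7: Irshoen has o, Kuden has e. Taking the neighbouring segments as reconstructed: Irshoen o could go back to *a or *o; Kuden e could go back to *a or *e — the one source consistent with every daughter is *a.
This points to *wugeshar. Verify forward in each daughter:
Irshoen: *wugeshar
  wugeshar → wugeshor   [vowel merger]
  wugeshor (rule 2 does not apply)
  wugeshor → wugeshol   [unconditioned shift]
  giving Irshoen wugeshol.
Kuden: *wugeshar > wugesher > wukesher  (by vowel merger, unconditioned shift)
No other proto-form is consistent with every reflex, so the reconstruction is *wugeshar.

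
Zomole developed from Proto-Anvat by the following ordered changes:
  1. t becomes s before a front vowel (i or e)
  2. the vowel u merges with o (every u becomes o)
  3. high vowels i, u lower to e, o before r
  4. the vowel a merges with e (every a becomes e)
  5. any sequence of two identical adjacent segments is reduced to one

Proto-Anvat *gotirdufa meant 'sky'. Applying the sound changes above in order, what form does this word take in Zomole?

goserdofe

Zomole: start from *gotirdufa.
  rule 1 (palatalisation): gotirdufa → gosirdufa
  rule 2 (vowel merger): gosirdufa → gosirdofa
  rule 3 (pre-rhotic lowering): gosirdofa → goserdofa
  rule 4 (vowel merger): goserdofa → goserdofe
  rule 5: no change — goserdofe
  ⇒ Zomole goserdofe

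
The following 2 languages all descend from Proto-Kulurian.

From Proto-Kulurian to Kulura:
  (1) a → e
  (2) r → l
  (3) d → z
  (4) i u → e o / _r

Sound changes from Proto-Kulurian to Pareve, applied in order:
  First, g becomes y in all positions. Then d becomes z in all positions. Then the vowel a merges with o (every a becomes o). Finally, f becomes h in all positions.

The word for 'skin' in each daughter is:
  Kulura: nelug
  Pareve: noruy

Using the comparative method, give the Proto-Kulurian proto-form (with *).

Position 2: Kulura has e, Pareve has o. Taking the neighbouring segments as reconstructed: Kulura e could go back to *a or *e; Pareve o could go back to *a or *o — the one source consistent with every daughter is *a.
Position 3: Kulura has l, Pareve has r. Pareve preserves r here (none of its changes turn any other segment into r), so the proto-segment is *r.
This points to *narug. Verify forward in each daughter:
Kulura: *narug > nerug > nelug  (by vowel merger, unconditioned shift)
Pareve: *narug > naruy > noruy  (by unconditioned shift, vowel merger)
No other proto-form is consistent with every reflex, so the reconstruction is *narug.

*narug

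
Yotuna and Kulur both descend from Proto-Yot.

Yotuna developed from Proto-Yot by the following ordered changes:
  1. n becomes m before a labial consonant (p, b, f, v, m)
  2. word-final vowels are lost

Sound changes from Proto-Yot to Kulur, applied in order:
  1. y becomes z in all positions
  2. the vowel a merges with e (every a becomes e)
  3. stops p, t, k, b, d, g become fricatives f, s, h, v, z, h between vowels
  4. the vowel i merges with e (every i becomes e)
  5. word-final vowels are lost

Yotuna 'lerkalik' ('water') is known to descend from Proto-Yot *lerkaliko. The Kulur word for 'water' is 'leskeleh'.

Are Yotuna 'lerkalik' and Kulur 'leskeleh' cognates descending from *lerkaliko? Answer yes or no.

Derive the expected Kulur reflex of *lerkaliko:
Kulur: *lerkaliko > lerkeliko > lerkeliho > lerkeleho > lerkeleh  (by vowel merger, intervocalic lenition, vowel merger, apocope)
The regular Kulur reflex would be 'lerkeleh', but the attested form is 'leskeleh'. The correspondence is irregular, so they are not cognates (the Kulur form has a different source).

no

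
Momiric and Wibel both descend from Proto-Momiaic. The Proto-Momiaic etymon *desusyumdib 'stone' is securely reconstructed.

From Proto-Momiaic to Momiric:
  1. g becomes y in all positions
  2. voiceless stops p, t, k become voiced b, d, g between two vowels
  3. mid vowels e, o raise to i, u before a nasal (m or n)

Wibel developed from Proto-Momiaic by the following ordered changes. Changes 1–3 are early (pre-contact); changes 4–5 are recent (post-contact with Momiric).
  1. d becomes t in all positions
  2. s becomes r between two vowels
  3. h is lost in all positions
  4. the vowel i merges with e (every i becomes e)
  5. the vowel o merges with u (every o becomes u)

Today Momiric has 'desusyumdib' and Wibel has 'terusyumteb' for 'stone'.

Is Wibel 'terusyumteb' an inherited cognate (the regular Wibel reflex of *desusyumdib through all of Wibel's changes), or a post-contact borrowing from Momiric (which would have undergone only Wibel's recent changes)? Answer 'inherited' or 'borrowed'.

If inherited, *desusyumdib would pass through all of Wibel's changes:
Wibel: *desusyumdib
  desusyumdib → tesusyumtib   [unconditioned shift]
  tesusyumtib → terusyumtib   [rhotacism]
  terusyumtib (rule 3 does not apply)
  terusyumtib → terusyumteb   [vowel merger]
  terusyumteb (rule 5 does not apply)
  giving Wibel terusyumteb.
If borrowed from Momiric 'desusyumdib' after the early changes, it would undergo only the recent ones:
  rule 4 (vowel merger): desusyumdib → desusyumdeb
  rule 5 (vowel merger): no change (desusyumdeb)
  ⇒ as a loan: desusyumdeb
Wibel 'terusyumteb' matches the inherited outcome exactly, so it is an inherited cognate, not a loan.

inherited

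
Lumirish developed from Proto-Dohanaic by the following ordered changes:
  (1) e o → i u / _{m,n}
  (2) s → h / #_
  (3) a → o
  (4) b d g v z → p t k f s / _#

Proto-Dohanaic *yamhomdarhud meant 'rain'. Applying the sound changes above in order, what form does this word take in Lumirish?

yomhumdorhut

Lumirish: *yamhomdarhud
  yamhomdarhud → yamhumdarhud   [pre-nasal raising]
  yamhumdarhud (rule 2 does not apply)
  yamhumdarhud → yomhumdorhud   [vowel merger]
  yomhumdorhud → yomhumdorhut   [final devoicing]
  giving Lumirish yomhumdorhut.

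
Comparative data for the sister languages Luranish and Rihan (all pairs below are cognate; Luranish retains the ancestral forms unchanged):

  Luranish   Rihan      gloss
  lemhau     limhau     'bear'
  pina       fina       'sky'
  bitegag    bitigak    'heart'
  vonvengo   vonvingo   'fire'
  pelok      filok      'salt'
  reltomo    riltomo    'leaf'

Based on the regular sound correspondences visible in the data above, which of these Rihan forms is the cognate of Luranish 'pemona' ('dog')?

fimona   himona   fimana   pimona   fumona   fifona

pelok ~ filok — Luranish p corresponds to Rihan f word-initially before a front vowel.
lemhau ~ limhau — Luranish e corresponds to Rihan i after a consonant, before a nasal.
Applying these to Luranish 'pemona':
  pemona → femona   (p→f word-initially before a front vowel)
  femona → fimona   (e→i after a consonant, before a nasal)
So the Rihan cognate is 'fimona'.

fimona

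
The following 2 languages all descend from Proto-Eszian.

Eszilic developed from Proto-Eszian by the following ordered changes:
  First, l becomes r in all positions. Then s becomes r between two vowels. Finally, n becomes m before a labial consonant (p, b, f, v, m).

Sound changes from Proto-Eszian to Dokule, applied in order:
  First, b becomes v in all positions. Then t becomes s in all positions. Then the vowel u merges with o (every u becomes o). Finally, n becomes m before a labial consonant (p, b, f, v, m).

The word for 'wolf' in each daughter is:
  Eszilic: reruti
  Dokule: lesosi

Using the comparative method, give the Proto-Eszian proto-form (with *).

*lesuti

Position 1: Eszilic has r, Dokule has l. Dokule preserves l here (none of its changes turn any other segment into l), so the proto-segment is *l.
Position 4: Eszilic has u, Dokule has o. Eszilic preserves u here (none of its changes turn any other segment into u), so the proto-segment is *u.
Verify the candidate proto-form against each daughter:
Eszilic: *lesuti
  lesuti → resuti   [unconditioned shift]
  resuti → reruti   [rhotacism]
  reruti (rule 3 does not apply)
  giving Eszilic reruti.
Dokule: *lesuti
  lesuti (rule 1 does not apply)
  lesuti → lesusi   [unconditioned shift]
  lesusi → lesosi   [vowel merger]
  lesosi (rule 4 does not apply)
  giving Dokule lesosi.
No other proto-form is consistent with every reflex, so the reconstruction is *lesuti.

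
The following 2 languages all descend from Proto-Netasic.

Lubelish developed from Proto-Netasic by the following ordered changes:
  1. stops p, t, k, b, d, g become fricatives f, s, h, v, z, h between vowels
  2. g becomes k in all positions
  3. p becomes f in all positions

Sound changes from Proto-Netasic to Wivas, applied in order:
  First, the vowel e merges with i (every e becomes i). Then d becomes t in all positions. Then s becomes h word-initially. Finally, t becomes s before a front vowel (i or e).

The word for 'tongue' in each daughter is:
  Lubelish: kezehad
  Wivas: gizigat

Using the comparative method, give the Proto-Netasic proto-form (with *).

*gezegad

Position 1: Lubelish has k, Wivas has g. Wivas preserves g here (none of its changes turn any other segment into g), so the proto-segment is *g.
Position 4: Lubelish has e, Wivas has i. Lubelish preserves e here (none of its changes turn any other segment into e), so the proto-segment is *e.
Position 7: Lubelish has d, Wivas has t. Lubelish preserves d here (none of its changes turn any other segment into d), so the proto-segment is *d.
Continuing position by position gives *gezegad; check it forward:
Lubelish: start from *gezegad.
  rule 1 (intervocalic lenition): gezegad → gezehad
  rule 2 (unconditioned shift): gezehad → kezehad
  rule 3: no change — kezehad
  ⇒ Lubelish kezehad
Wivas: start from *gezegad.
  rule 1 (vowel merger): gezegad → gizigad
  rule 2 (unconditioned shift): gizigad → gizigat
  rule 3: no change — gizigat
  rule 4: no change — gizigat
  ⇒ Wivas gizigat
*gezegad is the unique common source.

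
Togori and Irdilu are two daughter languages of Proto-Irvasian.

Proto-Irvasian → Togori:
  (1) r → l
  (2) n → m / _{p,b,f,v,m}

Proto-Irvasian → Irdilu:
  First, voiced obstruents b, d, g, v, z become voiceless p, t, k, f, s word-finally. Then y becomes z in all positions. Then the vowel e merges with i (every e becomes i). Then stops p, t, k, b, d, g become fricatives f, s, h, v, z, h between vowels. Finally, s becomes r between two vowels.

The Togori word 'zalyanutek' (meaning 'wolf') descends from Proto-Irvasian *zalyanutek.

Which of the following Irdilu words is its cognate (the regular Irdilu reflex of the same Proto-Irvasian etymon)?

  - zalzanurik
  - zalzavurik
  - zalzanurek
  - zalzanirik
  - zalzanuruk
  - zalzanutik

Irdilu: start from *zalyanutek.
  rule 1: no change — zalyanutek
  rule 2 (unconditioned shift): zalyanutek → zalzanutek
  rule 3 (vowel merger): zalzanutek → zalzanutik
  rule 4 (intervocalic lenition): zalzanutik → zalzanusik
  rule 5 (rhotacism): zalzanusik → zalzanurik
  ⇒ Irdilu zalzanurik
The other candidates each miss or misapply at least one Irdilu change.

zalzanurik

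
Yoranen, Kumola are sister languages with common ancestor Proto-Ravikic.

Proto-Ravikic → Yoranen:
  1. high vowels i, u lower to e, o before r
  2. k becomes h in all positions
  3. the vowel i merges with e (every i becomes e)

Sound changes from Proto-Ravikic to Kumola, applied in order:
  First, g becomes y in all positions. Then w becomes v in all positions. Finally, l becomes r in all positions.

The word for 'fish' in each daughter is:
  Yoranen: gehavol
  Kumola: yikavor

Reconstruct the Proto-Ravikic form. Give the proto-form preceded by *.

*gikavol

Position 3: Yoranen has h, Kumola has k. Kumola preserves k here (none of its changes turn any other segment into k), so the proto-segment is *k.
Position 7: Yoranen has l, Kumola has r. Yoranen preserves l here (none of its changes turn any other segment into l), so the proto-segment is *l.
This points to *gikavol. Verify forward in each daughter:
Yoranen: start from *gikavol.
  rule 1: no change — gikavol
  rule 2 (unconditioned shift): gikavol → gihavol
  rule 3 (vowel merger): gihavol → gehavol
  ⇒ Yoranen gehavol
Kumola: *gikavol
  gikavol → yikavol   [unconditioned shift]
  yikavol (rule 2 does not apply)
  yikavol → yikavor   [unconditioned shift]
  giving Kumola yikavor.
Only *gikavol yields all of Yoranen gehavol, Kumola yikavor.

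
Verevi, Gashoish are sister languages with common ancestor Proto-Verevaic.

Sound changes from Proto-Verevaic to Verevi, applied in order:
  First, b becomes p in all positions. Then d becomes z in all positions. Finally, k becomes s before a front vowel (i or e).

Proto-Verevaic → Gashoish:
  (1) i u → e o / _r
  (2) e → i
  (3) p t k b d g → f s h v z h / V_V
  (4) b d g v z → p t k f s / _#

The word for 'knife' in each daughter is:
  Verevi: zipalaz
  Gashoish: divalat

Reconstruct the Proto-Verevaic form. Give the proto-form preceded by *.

Position 1: Verevi has z, Gashoish has d. Gashoish preserves d here (none of its changes turn any other segment into d), so the proto-segment is *d.
Position 3: Verevi has p, Gashoish has v. Taking the neighbouring segments as reconstructed: Verevi p could go back to *p or *b; Gashoish v could go back to *b or *v — the one source consistent with every daughter is *b.
This points to *dibalad. Verify forward in each daughter:
Verevi: start from *dibalad.
  rule 1 (unconditioned shift): dibalad → dipalad
  rule 2 (unconditioned shift): dipalad → zipalaz
  rule 3: no change — zipalaz
  ⇒ Verevi zipalaz
Gashoish: *dibalad
  dibalad (rule 1 does not apply)
  dibalad (rule 2 does not apply)
  dibalad → divalad   [intervocalic lenition]
  divalad → divalat   [final devoicing]
  giving Gashoish divalat.
*dibalad is the unique common source.

*dibalad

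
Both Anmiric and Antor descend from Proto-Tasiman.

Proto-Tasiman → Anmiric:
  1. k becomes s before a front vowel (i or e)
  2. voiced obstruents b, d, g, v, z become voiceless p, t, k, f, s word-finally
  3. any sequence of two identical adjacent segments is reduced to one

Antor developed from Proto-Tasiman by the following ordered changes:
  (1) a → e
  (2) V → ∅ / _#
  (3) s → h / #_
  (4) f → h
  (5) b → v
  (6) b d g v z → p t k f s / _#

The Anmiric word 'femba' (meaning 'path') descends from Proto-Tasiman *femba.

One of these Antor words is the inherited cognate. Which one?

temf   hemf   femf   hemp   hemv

Antor: start from *femba.
  rule 1 (vowel merger): femba → fembe
  rule 2 (apocope): fembe → femb
  rule 3: no change — femb
  rule 4 (unconditioned shift): femb → hemb
  rule 5 (unconditioned shift): hemb → hemv
  rule 6 (final devoicing): hemv → hemf
  ⇒ Antor hemf
The other candidates each miss or misapply at least one Antor change.

hemf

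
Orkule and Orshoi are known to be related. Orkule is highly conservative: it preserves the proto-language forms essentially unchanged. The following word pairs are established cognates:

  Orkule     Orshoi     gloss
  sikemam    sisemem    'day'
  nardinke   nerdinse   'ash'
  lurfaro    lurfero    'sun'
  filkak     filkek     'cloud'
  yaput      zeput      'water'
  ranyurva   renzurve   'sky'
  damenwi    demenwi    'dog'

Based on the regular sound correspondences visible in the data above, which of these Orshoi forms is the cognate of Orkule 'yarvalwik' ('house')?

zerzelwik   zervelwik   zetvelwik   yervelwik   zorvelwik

zervelwik

yaput ~ zeput — Orkule y corresponds to Orshoi z word-initially before a back vowel.
nardinke ~ nerdinse, lurfaro ~ lurfero — Orkule a corresponds to Orshoi e after a consonant, before r.
filkak ~ filkek — Orkule a corresponds to Orshoi e after a consonant, before a consonant other than r, m, n, p, b, f, v.
Applying these to Orkule 'yarvalwik':
  yarvalwik → zarvalwik   (y→z word-initially before a back vowel)
  zarvalwik → zervalwik   (a→e after a consonant, before r)
  zervalwik → zervelwik   (a→e after a consonant, before a consonant other than r, m, n, p, b, f, v)
So the Orshoi cognate is 'zervelwik'.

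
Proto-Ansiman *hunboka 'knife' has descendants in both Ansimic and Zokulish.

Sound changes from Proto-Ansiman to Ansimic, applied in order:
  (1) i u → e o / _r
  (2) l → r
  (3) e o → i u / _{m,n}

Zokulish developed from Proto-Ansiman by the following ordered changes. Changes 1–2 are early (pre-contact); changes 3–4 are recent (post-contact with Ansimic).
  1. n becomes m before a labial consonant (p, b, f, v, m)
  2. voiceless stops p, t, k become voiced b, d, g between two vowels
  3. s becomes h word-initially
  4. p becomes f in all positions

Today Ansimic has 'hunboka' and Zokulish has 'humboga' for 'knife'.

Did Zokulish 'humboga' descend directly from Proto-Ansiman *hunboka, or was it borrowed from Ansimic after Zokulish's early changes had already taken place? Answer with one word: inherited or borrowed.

If inherited, *hunboka would pass through all of Zokulish's changes:
Zokulish: start from *hunboka.
  rule 1 (nasal place assimilation): hunboka → humboka
  rule 2 (intervocalic voicing): humboka → humboga
  rule 3: no change — humboga
  rule 4: no change — humboga
  ⇒ Zokulish humboga
If borrowed from Ansimic 'hunboka' after the early changes, it would undergo only the recent ones:
  rule 3 (debuccalisation): no change (hunboka)
  rule 4 (unconditioned shift): no change (hunboka)
  ⇒ as a loan: hunboka
Zokulish 'humboga' matches the inherited outcome exactly, so it is an inherited cognate, not a loan.

inherited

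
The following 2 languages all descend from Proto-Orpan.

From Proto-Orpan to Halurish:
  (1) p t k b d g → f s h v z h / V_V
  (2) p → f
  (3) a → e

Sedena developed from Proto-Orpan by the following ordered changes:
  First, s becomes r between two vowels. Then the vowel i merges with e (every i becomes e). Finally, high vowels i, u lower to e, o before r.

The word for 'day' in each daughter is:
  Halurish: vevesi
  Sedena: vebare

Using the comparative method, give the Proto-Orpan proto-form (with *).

*vebasi

Position 4: Halurish has e, Sedena has a. Sedena preserves a here (none of its changes turn any other segment into a), so the proto-segment is *a.
Position 3: Halurish has v, Sedena has b. Sedena preserves b here (none of its changes turn any other segment into b), so the proto-segment is *b.
Position 6: Halurish has i, Sedena has e. Halurish preserves i here (none of its changes turn any other segment into i), so the proto-segment is *i.
This points to *vebasi. Verify forward in each daughter:
Halurish: start from *vebasi.
  rule 1 (intervocalic lenition): vebasi → vevasi
  rule 2: no change — vevasi
  rule 3 (vowel merger): vevasi → vevesi
  ⇒ Halurish vevesi
Sedena: *vebasi
  vebasi → vebari   [rhotacism]
  vebari → vebare   [vowel merger]
  vebare (rule 3 does not apply)
  giving Sedena vebare.
*vebasi is the unique common source.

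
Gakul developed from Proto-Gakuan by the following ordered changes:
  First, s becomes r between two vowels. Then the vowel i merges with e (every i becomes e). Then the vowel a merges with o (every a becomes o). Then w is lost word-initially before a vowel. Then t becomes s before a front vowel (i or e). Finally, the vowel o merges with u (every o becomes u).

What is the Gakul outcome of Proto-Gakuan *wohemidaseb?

Gakul: *wohemidaseb > wohemidareb > wohemedareb > wohemedoreb > ohemedoreb > uhemedureb  (by rhotacism, vowel merger, vowel merger, glide loss, vowel merger)

uhemedureb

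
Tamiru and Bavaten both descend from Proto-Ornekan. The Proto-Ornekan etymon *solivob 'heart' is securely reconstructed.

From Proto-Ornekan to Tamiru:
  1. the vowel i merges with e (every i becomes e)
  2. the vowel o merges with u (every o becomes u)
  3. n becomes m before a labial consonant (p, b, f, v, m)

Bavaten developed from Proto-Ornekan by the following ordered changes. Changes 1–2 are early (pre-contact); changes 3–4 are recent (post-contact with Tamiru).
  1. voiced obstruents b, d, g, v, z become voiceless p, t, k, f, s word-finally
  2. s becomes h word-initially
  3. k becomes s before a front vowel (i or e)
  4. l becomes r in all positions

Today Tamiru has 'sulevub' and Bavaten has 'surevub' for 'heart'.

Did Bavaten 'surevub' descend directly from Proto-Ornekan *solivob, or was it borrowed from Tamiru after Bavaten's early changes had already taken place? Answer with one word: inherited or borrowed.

borrowed

If inherited, *solivob would pass through all of Bavaten's changes:
Bavaten: start from *solivob.
  rule 1 (final devoicing): solivob → solivop
  rule 2 (debuccalisation): solivop → holivop
  rule 3: no change — holivop
  rule 4 (unconditioned shift): holivop → horivop
  ⇒ Bavaten horivop
If borrowed from Tamiru 'sulevub' after the early changes, it would undergo only the recent ones:
  rule 3 (palatalisation): no change (sulevub)
  rule 4 (unconditioned shift): sulevub → surevub
  ⇒ as a loan: surevub
Bavaten 'surevub' matches the loan outcome 'surevub', not the inherited 'horivop' — it skipped the early Bavaten changes, so it was borrowed from Tamiru.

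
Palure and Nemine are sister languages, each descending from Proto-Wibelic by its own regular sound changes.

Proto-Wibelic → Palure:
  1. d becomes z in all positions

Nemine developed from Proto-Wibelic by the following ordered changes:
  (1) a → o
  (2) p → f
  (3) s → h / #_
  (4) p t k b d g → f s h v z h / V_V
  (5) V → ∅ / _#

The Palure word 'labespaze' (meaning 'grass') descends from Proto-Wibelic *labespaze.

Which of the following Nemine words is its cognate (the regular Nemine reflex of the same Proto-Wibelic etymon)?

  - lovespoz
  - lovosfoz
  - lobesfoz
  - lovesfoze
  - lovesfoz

lovesfoz

Nemine: start from *labespaze.
  rule 1 (vowel merger): labespaze → lobespoze
  rule 2 (unconditioned shift): lobespoze → lobesfoze
  rule 3: no change — lobesfoze
  rule 4 (intervocalic lenition): lobesfoze → lovesfoze
  rule 5 (apocope): lovesfoze → lovesfoz
  ⇒ Nemine lovesfoz
Only 'lovesfoz' matches the regular Nemine development of *labespaze.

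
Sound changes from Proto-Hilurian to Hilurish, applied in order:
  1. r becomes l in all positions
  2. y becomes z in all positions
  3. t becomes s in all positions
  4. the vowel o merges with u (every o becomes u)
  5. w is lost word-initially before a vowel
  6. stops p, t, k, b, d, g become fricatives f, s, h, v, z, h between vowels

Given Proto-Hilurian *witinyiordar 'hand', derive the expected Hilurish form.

Hilurish: *witinyiordar
  witinyiordar → witinyioldal   [unconditioned shift]
  witinyioldal → witinzioldal   [unconditioned shift]
  witinzioldal → wisinzioldal   [unconditioned shift]
  wisinzioldal → wisinziuldal   [vowel merger]
  wisinziuldal → isinziuldal   [glide loss]
  isinziuldal (rule 6 does not apply)
  giving Hilurish isinziuldal.

isinziuldal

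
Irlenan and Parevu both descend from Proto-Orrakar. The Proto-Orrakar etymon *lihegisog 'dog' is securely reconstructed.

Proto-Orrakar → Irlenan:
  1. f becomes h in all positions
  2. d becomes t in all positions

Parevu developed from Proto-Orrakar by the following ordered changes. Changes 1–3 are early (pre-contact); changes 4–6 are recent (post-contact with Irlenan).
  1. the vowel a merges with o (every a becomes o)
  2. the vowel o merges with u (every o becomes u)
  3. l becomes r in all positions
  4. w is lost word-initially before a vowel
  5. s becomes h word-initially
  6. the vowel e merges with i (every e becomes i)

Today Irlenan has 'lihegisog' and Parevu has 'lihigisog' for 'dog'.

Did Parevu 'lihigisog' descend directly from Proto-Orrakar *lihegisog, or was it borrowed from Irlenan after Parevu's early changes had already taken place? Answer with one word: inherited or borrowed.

If inherited, *lihegisog would pass through all of Parevu's changes:
Parevu: *lihegisog
  lihegisog (rule 1 does not apply)
  lihegisog → lihegisug   [vowel merger]
  lihegisug → rihegisug   [unconditioned shift]
  rihegisug (rule 4 does not apply)
  rihegisug (rule 5 does not apply)
  rihegisug → rihigisug   [vowel merger]
  giving Parevu rihigisug.
If borrowed from Irlenan 'lihegisog' after the early changes, it would undergo only the recent ones:
  rule 4 (glide loss): no change (lihegisog)
  rule 5 (debuccalisation): no change (lihegisog)
  rule 6 (vowel merger): lihegisog → lihigisog
  ⇒ as a loan: lihigisog
Parevu 'lihigisog' matches the loan outcome 'lihigisog', not the inherited 'rihigisug' — it skipped the early Parevu changes, so it was borrowed from Irlenan.

borrowed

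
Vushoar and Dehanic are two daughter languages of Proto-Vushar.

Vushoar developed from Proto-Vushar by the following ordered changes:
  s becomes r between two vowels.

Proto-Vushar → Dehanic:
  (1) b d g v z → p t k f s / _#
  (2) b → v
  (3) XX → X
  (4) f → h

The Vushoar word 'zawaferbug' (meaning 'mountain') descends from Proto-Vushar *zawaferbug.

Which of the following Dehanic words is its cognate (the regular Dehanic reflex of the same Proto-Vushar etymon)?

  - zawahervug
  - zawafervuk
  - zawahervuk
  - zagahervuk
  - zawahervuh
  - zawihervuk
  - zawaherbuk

zawahervuk

Dehanic: *zawaferbug
  zawaferbug → zawaferbuk   [final devoicing]
  zawaferbuk → zawafervuk   [unconditioned shift]
  zawafervuk (rule 3 does not apply)
  zawafervuk → zawahervuk   [unconditioned shift]
  giving Dehanic zawahervuk.
Only 'zawahervuk' matches the regular Dehanic development of *zawaferbug.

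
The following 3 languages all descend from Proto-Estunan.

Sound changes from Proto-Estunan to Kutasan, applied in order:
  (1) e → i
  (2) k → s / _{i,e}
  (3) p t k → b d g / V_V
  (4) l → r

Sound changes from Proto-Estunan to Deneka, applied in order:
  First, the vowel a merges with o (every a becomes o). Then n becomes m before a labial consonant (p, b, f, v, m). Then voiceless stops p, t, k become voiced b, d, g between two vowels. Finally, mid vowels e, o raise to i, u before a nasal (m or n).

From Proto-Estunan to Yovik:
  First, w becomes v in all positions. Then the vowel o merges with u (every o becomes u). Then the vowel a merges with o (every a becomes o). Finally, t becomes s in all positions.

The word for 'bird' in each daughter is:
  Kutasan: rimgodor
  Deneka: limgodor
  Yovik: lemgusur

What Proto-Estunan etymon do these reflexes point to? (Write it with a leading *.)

*lemgotor

Position 5: Kutasan has o, Deneka has o, Yovik has u. Kutasan preserves o here (none of its changes turn any other segment into o), so the proto-segment is *o.
Position 6: Kutasan has d, Deneka has d, Yovik has s. Taking the neighbouring segments as reconstructed: Kutasan d could go back to *t or *d; Deneka d could go back to *t or *d; Yovik s could go back to *t or *s — the one source consistent with every daughter is *t.
Position 7: Kutasan has o, Deneka has o, Yovik has u. Kutasan preserves o here (none of its changes turn any other segment into o), so the proto-segment is *o.
This points to *lemgotor. Verify forward in each daughter:
Kutasan: start from *lemgotor.
  rule 1 (vowel merger): lemgotor → limgotor
  rule 2: no change — limgotor
  rule 3 (intervocalic voicing): limgotor → limgodor
  rule 4 (unconditioned shift): limgodor → rimgodor
  ⇒ Kutasan rimgodor
Deneka: *lemgotor
  lemgotor (rule 1 does not apply)
  lemgotor (rule 2 does not apply)
  lemgotor → lemgodor   [intervocalic voicing]
  lemgodor → limgodor   [pre-nasal raising]
  giving Deneka limgodor.
Yovik: *lemgotor
  lemgotor (rule 1 does not apply)
  lemgotor → lemgutur   [vowel merger]
  lemgutur (rule 3 does not apply)
  lemgutur → lemgusur   [unconditioned shift]
  giving Yovik lemgusur.
*lemgotor is the unique common source.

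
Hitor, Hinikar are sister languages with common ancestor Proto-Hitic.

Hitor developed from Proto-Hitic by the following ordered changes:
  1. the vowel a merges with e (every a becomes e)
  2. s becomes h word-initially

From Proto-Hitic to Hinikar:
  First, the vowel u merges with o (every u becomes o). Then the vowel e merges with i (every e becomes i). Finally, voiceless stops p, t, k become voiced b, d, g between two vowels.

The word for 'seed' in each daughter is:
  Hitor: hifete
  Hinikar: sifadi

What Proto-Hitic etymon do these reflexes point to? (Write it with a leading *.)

*sifate

Position 6: Hitor has e, Hinikar has i. Taking the neighbouring segments as reconstructed: Hitor e could go back to *a or *e; Hinikar i could go back to *e or *i — the one source consistent with every daughter is *e.
Position 1: Hitor has h, Hinikar has s. Hinikar preserves s here (none of its changes turn any other segment into s), so the proto-segment is *s.
Continuing position by position gives *sifate; check it forward:
Hitor: start from *sifate.
  rule 1 (vowel merger): sifate → sifete
  rule 2 (debuccalisation): sifete → hifete
  ⇒ Hitor hifete
Hinikar: *sifate
  sifate (rule 1 does not apply)
  sifate → sifati   [vowel merger]
  sifati → sifadi   [intervocalic voicing]
  giving Hinikar sifadi.
No other proto-form is consistent with every reflex, so the reconstruction is *sifate.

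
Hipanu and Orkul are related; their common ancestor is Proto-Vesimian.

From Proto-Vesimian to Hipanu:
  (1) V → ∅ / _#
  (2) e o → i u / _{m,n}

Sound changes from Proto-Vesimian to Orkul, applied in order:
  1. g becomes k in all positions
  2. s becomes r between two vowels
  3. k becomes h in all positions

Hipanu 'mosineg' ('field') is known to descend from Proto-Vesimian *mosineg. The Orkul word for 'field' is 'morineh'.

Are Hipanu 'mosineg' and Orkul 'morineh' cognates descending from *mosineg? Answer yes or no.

yes

Derive the expected Orkul reflex of *mosineg:
Orkul: start from *mosineg.
  rule 1 (unconditioned shift): mosineg → mosinek
  rule 2 (rhotacism): mosinek → morinek
  rule 3 (unconditioned shift): morinek → morineh
  ⇒ Orkul morineh
Orkul 'morineh' matches the regular reflex exactly, so the pair is cognate.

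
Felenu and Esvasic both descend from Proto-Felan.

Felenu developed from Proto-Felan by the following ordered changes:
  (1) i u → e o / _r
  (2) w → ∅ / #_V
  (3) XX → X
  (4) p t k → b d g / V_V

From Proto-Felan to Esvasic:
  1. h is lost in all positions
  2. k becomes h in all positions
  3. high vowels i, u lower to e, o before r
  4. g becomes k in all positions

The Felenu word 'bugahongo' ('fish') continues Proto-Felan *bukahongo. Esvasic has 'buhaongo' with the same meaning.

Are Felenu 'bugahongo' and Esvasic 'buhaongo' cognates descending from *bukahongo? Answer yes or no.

no

Derive the expected Esvasic reflex of *bukahongo:
Esvasic: *bukahongo
  bukahongo → bukaongo   [h-loss]
  bukaongo → buhaongo   [unconditioned shift]
  buhaongo (rule 3 does not apply)
  buhaongo → buhaonko   [unconditioned shift]
  giving Esvasic buhaonko.
The regular Esvasic reflex would be 'buhaonko', but the attested form is 'buhaongo'. The correspondence is irregular, so they are not cognates (the Esvasic form has a different source).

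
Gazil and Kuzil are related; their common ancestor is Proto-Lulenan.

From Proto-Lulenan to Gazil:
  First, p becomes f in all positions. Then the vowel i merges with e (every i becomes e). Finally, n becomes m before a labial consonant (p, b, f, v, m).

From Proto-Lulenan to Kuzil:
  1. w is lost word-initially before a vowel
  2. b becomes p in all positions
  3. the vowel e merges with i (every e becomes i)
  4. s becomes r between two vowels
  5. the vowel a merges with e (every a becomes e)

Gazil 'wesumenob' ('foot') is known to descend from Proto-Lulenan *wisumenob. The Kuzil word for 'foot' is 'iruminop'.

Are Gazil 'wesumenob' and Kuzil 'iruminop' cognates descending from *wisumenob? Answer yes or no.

yes

Derive the expected Kuzil reflex of *wisumenob:
Kuzil: *wisumenob > isumenob > isumenop > isuminop > iruminop  (by glide loss, unconditioned shift, vowel merger, rhotacism)
Kuzil 'iruminop' matches the regular reflex exactly, so the pair is cognate.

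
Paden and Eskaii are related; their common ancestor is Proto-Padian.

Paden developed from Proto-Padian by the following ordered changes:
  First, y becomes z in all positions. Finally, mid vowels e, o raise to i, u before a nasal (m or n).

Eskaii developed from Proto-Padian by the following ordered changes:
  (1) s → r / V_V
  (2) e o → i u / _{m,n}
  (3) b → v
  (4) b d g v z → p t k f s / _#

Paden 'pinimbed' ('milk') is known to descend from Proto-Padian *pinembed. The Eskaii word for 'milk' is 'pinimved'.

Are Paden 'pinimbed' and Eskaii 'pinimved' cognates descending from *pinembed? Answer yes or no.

no

Derive the expected Eskaii reflex of *pinembed:
Eskaii: *pinembed > pinimbed > pinimved > pinimvet  (by pre-nasal raising, unconditioned shift, final devoicing)
The regular Eskaii reflex would be 'pinimvet', but the attested form is 'pinimved'. The correspondence is irregular, so they are not cognates (the Eskaii form has a different source).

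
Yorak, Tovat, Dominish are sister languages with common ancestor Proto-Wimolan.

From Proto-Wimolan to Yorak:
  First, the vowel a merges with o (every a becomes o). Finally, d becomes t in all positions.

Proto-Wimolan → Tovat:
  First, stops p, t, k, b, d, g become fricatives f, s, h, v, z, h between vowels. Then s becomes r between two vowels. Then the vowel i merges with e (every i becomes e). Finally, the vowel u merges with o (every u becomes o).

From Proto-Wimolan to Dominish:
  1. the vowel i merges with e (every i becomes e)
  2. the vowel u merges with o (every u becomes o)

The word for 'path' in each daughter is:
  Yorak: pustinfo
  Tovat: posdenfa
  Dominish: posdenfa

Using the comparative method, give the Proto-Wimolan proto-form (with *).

Position 5: Yorak has i, Tovat has e, Dominish has e. Yorak preserves i here (none of its changes turn any other segment into i), so the proto-segment is *i.
Position 2: Yorak has u, Tovat has o, Dominish has o. Yorak preserves u here (none of its changes turn any other segment into u), so the proto-segment is *u.
Position 8: Yorak has o, Tovat has a, Dominish has a. Tovat preserves a here (none of its changes turn any other segment into a), so the proto-segment is *a.
Verify the candidate proto-form against each daughter:
Yorak: *pusdinfa
  pusdinfa → pusdinfo   [vowel merger]
  pusdinfo → pustinfo   [unconditioned shift]
  giving Yorak pustinfo.
Tovat: start from *pusdinfa.
  rule 1: no change — pusdinfa
  rule 2: no change — pusdinfa
  rule 3 (vowel merger): pusdinfa → pusdenfa
  rule 4 (vowel merger): pusdenfa → posdenfa
  ⇒ Tovat posdenfa
Dominish: *pusdinfa
  pusdinfa → pusdenfa   [vowel merger]
  pusdenfa → posdenfa   [vowel merger]
  giving Dominish posdenfa.
*pusdinfa is the unique common source.

*pusdinfa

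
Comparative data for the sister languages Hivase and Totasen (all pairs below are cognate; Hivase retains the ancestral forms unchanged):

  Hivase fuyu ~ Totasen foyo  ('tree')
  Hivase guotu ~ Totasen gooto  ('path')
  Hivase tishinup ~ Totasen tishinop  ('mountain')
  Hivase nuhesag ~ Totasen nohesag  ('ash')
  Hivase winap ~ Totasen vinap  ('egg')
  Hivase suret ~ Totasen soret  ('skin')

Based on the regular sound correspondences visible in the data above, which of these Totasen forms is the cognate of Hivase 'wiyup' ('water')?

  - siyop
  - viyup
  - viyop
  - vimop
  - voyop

viyop

winap ~ vinap — Hivase w corresponds to Totasen v word-initially before a front vowel.
tishinup ~ tishinop — Hivase u corresponds to Totasen o after a consonant, before a labial obstruent.
Applying these to Hivase 'wiyup':
  wiyup → viyup   (w→v word-initially before a front vowel)
  viyup → viyop   (u→o after a consonant, before a labial obstruent)
So the Totasen cognate is 'viyop'.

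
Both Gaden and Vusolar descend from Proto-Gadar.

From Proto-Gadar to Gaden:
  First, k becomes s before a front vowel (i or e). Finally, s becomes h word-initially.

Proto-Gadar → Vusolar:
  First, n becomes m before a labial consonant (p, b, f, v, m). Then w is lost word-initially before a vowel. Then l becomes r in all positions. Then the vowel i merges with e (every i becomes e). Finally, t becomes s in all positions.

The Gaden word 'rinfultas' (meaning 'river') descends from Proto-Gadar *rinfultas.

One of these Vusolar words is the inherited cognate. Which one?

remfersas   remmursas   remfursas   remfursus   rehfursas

remfursas

Vusolar: start from *rinfultas.
  rule 1 (nasal place assimilation): rinfultas → rimfultas
  rule 2: no change — rimfultas
  rule 3 (unconditioned shift): rimfultas → rimfurtas
  rule 4 (vowel merger): rimfurtas → remfurtas
  rule 5 (unconditioned shift): remfurtas → remfursas
  ⇒ Vusolar remfursas
The other candidates each miss or misapply at least one Vusolar change.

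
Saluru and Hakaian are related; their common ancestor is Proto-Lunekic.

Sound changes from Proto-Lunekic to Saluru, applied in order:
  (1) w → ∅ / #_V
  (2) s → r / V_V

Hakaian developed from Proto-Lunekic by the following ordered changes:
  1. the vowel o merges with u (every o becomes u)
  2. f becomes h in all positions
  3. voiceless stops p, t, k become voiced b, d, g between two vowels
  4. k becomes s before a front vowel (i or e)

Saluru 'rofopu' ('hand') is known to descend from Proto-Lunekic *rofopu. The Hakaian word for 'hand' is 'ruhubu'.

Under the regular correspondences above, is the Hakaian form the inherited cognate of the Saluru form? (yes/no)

yes

Derive the expected Hakaian reflex of *rofopu:
Hakaian: *rofopu > rufupu > ruhupu > ruhubu  (by vowel merger, unconditioned shift, intervocalic voicing)
Hakaian 'ruhubu' matches the regular reflex exactly, so the pair is cognate.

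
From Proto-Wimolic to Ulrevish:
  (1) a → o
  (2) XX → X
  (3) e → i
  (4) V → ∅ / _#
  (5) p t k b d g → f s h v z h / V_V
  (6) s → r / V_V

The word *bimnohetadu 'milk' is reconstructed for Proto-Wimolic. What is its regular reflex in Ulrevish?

bimnohirod

Ulrevish: *bimnohetadu
  bimnohetadu → bimnohetodu   [vowel merger]
  bimnohetodu (rule 2 does not apply)
  bimnohetodu → bimnohitodu   [vowel merger]
  bimnohitodu → bimnohitod   [apocope]
  bimnohitod → bimnohisod   [intervocalic lenition]
  bimnohisod → bimnohirod   [rhotacism]
  giving Ulrevish bimnohirod.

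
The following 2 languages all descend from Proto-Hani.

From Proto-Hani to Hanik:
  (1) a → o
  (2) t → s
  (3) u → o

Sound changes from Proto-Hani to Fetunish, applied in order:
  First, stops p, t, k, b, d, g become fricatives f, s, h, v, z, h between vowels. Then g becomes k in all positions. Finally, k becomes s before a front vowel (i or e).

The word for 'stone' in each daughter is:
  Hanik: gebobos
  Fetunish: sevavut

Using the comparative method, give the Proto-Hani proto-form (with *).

*gebabut

Position 6: Hanik has o, Fetunish has u. Fetunish preserves u here (none of its changes turn any other segment into u), so the proto-segment is *u.
Position 1: Hanik has g, Fetunish has s. Hanik preserves g here (none of its changes turn any other segment into g), so the proto-segment is *g.
Position 3: Hanik has b, Fetunish has v. Hanik preserves b here (none of its changes turn any other segment into b), so the proto-segment is *b.
Verify the candidate proto-form against each daughter:
Hanik: *gebabut
  gebabut → gebobut   [vowel merger]
  gebobut → gebobus   [unconditioned shift]
  gebobus → gebobos   [vowel merger]
  giving Hanik gebobos.
Fetunish: start from *gebabut.
  rule 1 (intervocalic lenition): gebabut → gevavut
  rule 2 (unconditioned shift): gevavut → kevavut
  rule 3 (palatalisation): kevavut → sevavut
  ⇒ Fetunish sevavut
No other proto-form is consistent with every reflex, so the reconstruction is *gebabut.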